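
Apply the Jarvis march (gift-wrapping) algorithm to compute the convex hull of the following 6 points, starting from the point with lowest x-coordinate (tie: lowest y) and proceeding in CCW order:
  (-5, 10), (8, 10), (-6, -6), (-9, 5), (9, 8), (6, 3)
Hull (CCW) = [(-9, 5), (-6, -6), (6, 3), (9, 8), (8, 10), (-5, 10)]

Jarvis march: at each step, from the current hull vertex p, select the next vertex q as the point such that every other point lies strictly to the left of (or on) the directed line p → q. (Equivalently: for every other point r, the cross product (q − p) × (r − p) ≥ 0.)
Starting point (lowest x, tie lowest y): (-9, 5). Wrap until returning to start. Resulting hull: (-9, 5), (-6, -6), (6, 3), (9, 8), (8, 10), (-5, 10).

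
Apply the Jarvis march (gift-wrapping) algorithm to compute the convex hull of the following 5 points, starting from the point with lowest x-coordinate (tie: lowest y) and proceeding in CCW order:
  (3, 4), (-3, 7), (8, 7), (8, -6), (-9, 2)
Hull (CCW) = [(-9, 2), (8, -6), (8, 7), (-3, 7)]

Jarvis march: at each step, from the current hull vertex p, select the next vertex q as the point such that every other point lies strictly to the left of (or on) the directed line p → q. (Equivalently: for every other point r, the cross product (q − p) × (r − p) ≥ 0.)
Starting point (lowest x, tie lowest y): (-9, 2). Wrap until returning to start. Resulting hull: (-9, 2), (8, -6), (8, 7), (-3, 7).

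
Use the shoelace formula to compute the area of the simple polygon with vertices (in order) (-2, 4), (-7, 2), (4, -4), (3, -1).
Area = 31

Shoelace formula: Area = (1/2) |Σ_i (x_i · y_{i+1} − x_{i+1} · y_i)| (indices mod n). Compute each cross term:
  (-2)(2) − (-7)(4) = 24
  (-7)(-4) − (4)(2) = 20
  (4)(-1) − (3)(-4) = 8
  (3)(4) − (-2)(-1) = 10
Sum = 62, so (signed) Area = 62/2 = 31, |Area| = 31.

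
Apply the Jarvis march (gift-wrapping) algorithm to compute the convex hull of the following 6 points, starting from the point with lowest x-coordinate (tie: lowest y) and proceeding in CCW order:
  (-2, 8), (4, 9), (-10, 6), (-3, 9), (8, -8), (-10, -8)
Hull (CCW) = [(-10, -8), (8, -8), (4, 9), (-3, 9), (-10, 6)]

Jarvis march: at each step, from the current hull vertex p, select the next vertex q as the point such that every other point lies strictly to the left of (or on) the directed line p → q. (Equivalently: for every other point r, the cross product (q − p) × (r − p) ≥ 0.)
Starting point (lowest x, tie lowest y): (-10, -8). Wrap until returning to start. Resulting hull: (-10, -8), (8, -8), (4, 9), (-3, 9), (-10, 6).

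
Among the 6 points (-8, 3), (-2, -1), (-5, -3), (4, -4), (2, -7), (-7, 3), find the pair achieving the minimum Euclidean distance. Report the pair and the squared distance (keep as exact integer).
Pair = ((-8, 3), (-7, 3)); squared distance = 1

Compute all C(6, 2) = 15 pairwise squared distances (x_i − x_j)² + (y_i − y_j)². The minimum is 1, attained by the pair ((-8, 3), (-7, 3)).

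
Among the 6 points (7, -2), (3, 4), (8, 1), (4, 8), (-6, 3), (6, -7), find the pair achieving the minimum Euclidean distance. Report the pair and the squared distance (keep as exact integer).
Pair = ((7, -2), (8, 1)); squared distance = 10

Compute all C(6, 2) = 15 pairwise squared distances (x_i − x_j)² + (y_i − y_j)². The minimum is 10, attained by the pair ((7, -2), (8, 1)).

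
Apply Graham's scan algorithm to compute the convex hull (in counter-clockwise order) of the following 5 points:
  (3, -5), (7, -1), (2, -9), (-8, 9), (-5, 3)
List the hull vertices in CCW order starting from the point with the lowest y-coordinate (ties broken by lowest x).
Hull (CCW) = [(2, -9), (7, -1), (-8, 9), (-5, 3)]

Graham scan procedure:
  1. Find the pivot p₀ = point with lowest y (tie → lowest x): (2, -9).
  2. Sort the remaining points by polar angle around p₀.
  3. Walk through sorted points, maintaining a stack; pop the top while the last three entries make a non-left turn (cross product ≤ 0).
  4. Final stack is the convex hull in CCW order: (2, -9), (7, -1), (-8, 9), (-5, 3).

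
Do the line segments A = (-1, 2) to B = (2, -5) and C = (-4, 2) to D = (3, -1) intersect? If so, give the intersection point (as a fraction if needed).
Yes; intersection at (-13/40, 17/40) (t = 9/40 on AB, s = 21/40 on CD)

Parametrize AB as A + t(B − A) = (-1 + 3 t, 2 + -7 t) and CD as C + s(D − C) = (-4 + 7 s, 2 + -3 s). Solve the linear system for (t, s). Determinant = -40 ≠ 0, so a unique intersection of the containing lines exists. Solution: t = 9/40, s = 21/40 — both in [0, 1], so the segments cross. Intersection point: (-13/40, 17/40).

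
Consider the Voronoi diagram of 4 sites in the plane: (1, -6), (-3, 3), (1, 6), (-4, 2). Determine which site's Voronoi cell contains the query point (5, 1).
Nearest site = (1, 6)

The Voronoi cell of site s contains exactly those query points closer to s than to any other site. Compute squared distances from q = (5, 1) to each site:
  (1 − 5)² + (6 − 1)² = 41
  (1 − 5)² + (-6 − 1)² = 65
  (-3 − 5)² + (3 − 1)² = 68
  (-4 − 5)² + (2 − 1)² = 82
Minimum is attained by (1, 6), so q lies in its Voronoi cell.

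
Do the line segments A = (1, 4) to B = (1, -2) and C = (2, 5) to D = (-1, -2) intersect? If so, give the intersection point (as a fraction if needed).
Yes; intersection at (1, 8/3) (t = 2/9 on AB, s = 1/3 on CD)

Parametrize AB as A + t(B − A) = (1 + 0 t, 4 + -6 t) and CD as C + s(D − C) = (2 + -3 s, 5 + -7 s). Solve the linear system for (t, s). Determinant = 18 ≠ 0, so a unique intersection of the containing lines exists. Solution: t = 2/9, s = 1/3 — both in [0, 1], so the segments cross. Intersection point: (1, 8/3).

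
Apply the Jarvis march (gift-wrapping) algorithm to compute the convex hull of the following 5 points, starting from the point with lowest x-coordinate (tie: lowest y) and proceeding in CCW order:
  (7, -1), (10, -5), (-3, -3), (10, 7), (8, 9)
Hull (CCW) = [(-3, -3), (10, -5), (10, 7), (8, 9)]

Jarvis march: at each step, from the current hull vertex p, select the next vertex q as the point such that every other point lies strictly to the left of (or on) the directed line p → q. (Equivalently: for every other point r, the cross product (q − p) × (r − p) ≥ 0.)
Starting point (lowest x, tie lowest y): (-3, -3). Wrap until returning to start. Resulting hull: (-3, -3), (10, -5), (10, 7), (8, 9).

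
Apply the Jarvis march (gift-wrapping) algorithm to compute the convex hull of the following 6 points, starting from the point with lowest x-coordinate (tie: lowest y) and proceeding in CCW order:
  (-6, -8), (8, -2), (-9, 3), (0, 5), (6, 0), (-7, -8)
Hull (CCW) = [(-9, 3), (-7, -8), (-6, -8), (8, -2), (6, 0), (0, 5)]

Jarvis march: at each step, from the current hull vertex p, select the next vertex q as the point such that every other point lies strictly to the left of (or on) the directed line p → q. (Equivalently: for every other point r, the cross product (q − p) × (r − p) ≥ 0.)
Starting point (lowest x, tie lowest y): (-9, 3). Wrap until returning to start. Resulting hull: (-9, 3), (-7, -8), (-6, -8), (8, -2), (6, 0), (0, 5).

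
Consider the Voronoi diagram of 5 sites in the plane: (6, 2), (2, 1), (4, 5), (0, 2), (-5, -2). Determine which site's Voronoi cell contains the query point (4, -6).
Nearest site = (2, 1)

The Voronoi cell of site s contains exactly those query points closer to s than to any other site. Compute squared distances from q = (4, -6) to each site:
  (2 − 4)² + (1 − -6)² = 53
  (6 − 4)² + (2 − -6)² = 68
  (0 − 4)² + (2 − -6)² = 80
  (-5 − 4)² + (-2 − -6)² = 97
  (4 − 4)² + (5 − -6)² = 121
Minimum is attained by (2, 1), so q lies in its Voronoi cell.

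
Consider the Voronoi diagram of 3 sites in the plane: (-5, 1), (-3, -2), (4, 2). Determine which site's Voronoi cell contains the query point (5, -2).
Nearest site = (4, 2)

The Voronoi cell of site s contains exactly those query points closer to s than to any other site. Compute squared distances from q = (5, -2) to each site:
  (4 − 5)² + (2 − -2)² = 17
  (-3 − 5)² + (-2 − -2)² = 64
  (-5 − 5)² + (1 − -2)² = 109
Minimum is attained by (4, 2), so q lies in its Voronoi cell.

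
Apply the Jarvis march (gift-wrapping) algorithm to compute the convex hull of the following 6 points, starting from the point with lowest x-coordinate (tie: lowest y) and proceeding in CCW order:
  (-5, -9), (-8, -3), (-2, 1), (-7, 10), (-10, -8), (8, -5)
Hull (CCW) = [(-10, -8), (-5, -9), (8, -5), (-7, 10)]

Jarvis march: at each step, from the current hull vertex p, select the next vertex q as the point such that every other point lies strictly to the left of (or on) the directed line p → q. (Equivalently: for every other point r, the cross product (q − p) × (r − p) ≥ 0.)
Starting point (lowest x, tie lowest y): (-10, -8). Wrap until returning to start. Resulting hull: (-10, -8), (-5, -9), (8, -5), (-7, 10).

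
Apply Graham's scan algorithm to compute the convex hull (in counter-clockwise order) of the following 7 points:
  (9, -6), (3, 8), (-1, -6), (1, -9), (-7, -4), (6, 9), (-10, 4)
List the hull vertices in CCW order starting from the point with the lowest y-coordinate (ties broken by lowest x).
Hull (CCW) = [(1, -9), (9, -6), (6, 9), (-10, 4), (-7, -4)]

Graham scan procedure:
  1. Find the pivot p₀ = point with lowest y (tie → lowest x): (1, -9).
  2. Sort the remaining points by polar angle around p₀.
  3. Walk through sorted points, maintaining a stack; pop the top while the last three entries make a non-left turn (cross product ≤ 0).
  4. Final stack is the convex hull in CCW order: (1, -9), (9, -6), (6, 9), (-10, 4), (-7, -4).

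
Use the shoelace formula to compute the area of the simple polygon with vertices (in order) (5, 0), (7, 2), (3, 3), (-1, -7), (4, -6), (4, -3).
Area = 34

Shoelace formula: Area = (1/2) |Σ_i (x_i · y_{i+1} − x_{i+1} · y_i)| (indices mod n). Compute each cross term:
  (5)(2) − (7)(0) = 10
  (7)(3) − (3)(2) = 15
  (3)(-7) − (-1)(3) = -18
  (-1)(-6) − (4)(-7) = 34
  (4)(-3) − (4)(-6) = 12
  (4)(0) − (5)(-3) = 15
Sum = 68, so (signed) Area = 68/2 = 34, |Area| = 34.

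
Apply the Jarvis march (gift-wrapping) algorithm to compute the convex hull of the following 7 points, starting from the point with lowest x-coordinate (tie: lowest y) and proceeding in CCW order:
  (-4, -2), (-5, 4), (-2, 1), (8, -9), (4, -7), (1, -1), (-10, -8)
Hull (CCW) = [(-10, -8), (8, -9), (1, -1), (-5, 4)]

Jarvis march: at each step, from the current hull vertex p, select the next vertex q as the point such that every other point lies strictly to the left of (or on) the directed line p → q. (Equivalently: for every other point r, the cross product (q − p) × (r − p) ≥ 0.)
Starting point (lowest x, tie lowest y): (-10, -8). Wrap until returning to start. Resulting hull: (-10, -8), (8, -9), (1, -1), (-5, 4).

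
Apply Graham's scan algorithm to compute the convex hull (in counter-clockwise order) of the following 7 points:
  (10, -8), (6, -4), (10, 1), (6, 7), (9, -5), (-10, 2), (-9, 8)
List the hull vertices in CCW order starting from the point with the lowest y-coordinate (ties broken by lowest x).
Hull (CCW) = [(10, -8), (10, 1), (6, 7), (-9, 8), (-10, 2)]

Graham scan procedure:
  1. Find the pivot p₀ = point with lowest y (tie → lowest x): (10, -8).
  2. Sort the remaining points by polar angle around p₀.
  3. Walk through sorted points, maintaining a stack; pop the top while the last three entries make a non-left turn (cross product ≤ 0).
  4. Final stack is the convex hull in CCW order: (10, -8), (10, 1), (6, 7), (-9, 8), (-10, 2).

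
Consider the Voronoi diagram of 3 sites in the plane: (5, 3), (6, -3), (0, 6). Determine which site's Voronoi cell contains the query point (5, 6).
Nearest site = (5, 3)

The Voronoi cell of site s contains exactly those query points closer to s than to any other site. Compute squared distances from q = (5, 6) to each site:
  (5 − 5)² + (3 − 6)² = 9
  (0 − 5)² + (6 − 6)² = 25
  (6 − 5)² + (-3 − 6)² = 82
Minimum is attained by (5, 3), so q lies in its Voronoi cell.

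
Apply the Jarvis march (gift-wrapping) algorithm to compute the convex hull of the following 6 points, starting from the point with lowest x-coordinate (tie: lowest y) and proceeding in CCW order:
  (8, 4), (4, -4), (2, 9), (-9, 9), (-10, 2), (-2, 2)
Hull (CCW) = [(-10, 2), (4, -4), (8, 4), (2, 9), (-9, 9)]

Jarvis march: at each step, from the current hull vertex p, select the next vertex q as the point such that every other point lies strictly to the left of (or on) the directed line p → q. (Equivalently: for every other point r, the cross product (q − p) × (r − p) ≥ 0.)
Starting point (lowest x, tie lowest y): (-10, 2). Wrap until returning to start. Resulting hull: (-10, 2), (4, -4), (8, 4), (2, 9), (-9, 9).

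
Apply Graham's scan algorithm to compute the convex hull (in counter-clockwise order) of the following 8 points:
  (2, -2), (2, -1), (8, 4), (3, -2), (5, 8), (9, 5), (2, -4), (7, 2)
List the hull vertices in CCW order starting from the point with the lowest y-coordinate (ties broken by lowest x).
Hull (CCW) = [(2, -4), (7, 2), (9, 5), (5, 8), (2, -1)]

Graham scan procedure:
  1. Find the pivot p₀ = point with lowest y (tie → lowest x): (2, -4).
  2. Sort the remaining points by polar angle around p₀.
  3. Walk through sorted points, maintaining a stack; pop the top while the last three entries make a non-left turn (cross product ≤ 0).
  4. Final stack is the convex hull in CCW order: (2, -4), (7, 2), (9, 5), (5, 8), (2, -1).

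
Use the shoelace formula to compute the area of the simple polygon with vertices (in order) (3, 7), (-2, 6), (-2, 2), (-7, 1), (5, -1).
Area = 46

Shoelace formula: Area = (1/2) |Σ_i (x_i · y_{i+1} − x_{i+1} · y_i)| (indices mod n). Compute each cross term:
  (3)(6) − (-2)(7) = 32
  (-2)(2) − (-2)(6) = 8
  (-2)(1) − (-7)(2) = 12
  (-7)(-1) − (5)(1) = 2
  (5)(7) − (3)(-1) = 38
Sum = 92, so (signed) Area = 92/2 = 46, |Area| = 46.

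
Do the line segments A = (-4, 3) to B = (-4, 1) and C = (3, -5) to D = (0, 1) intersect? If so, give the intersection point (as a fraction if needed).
No (intersection of containing lines falls outside at least one segment)

Parametrize and solve: t = -3, s = 7/3. At least one of these is outside [0, 1], so the segments do not intersect.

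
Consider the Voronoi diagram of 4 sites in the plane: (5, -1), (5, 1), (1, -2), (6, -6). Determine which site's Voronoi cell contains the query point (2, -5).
Nearest site = (1, -2)

The Voronoi cell of site s contains exactly those query points closer to s than to any other site. Compute squared distances from q = (2, -5) to each site:
  (1 − 2)² + (-2 − -5)² = 10
  (6 − 2)² + (-6 − -5)² = 17
  (5 − 2)² + (-1 − -5)² = 25
  (5 − 2)² + (1 − -5)² = 45
Minimum is attained by (1, -2), so q lies in its Voronoi cell.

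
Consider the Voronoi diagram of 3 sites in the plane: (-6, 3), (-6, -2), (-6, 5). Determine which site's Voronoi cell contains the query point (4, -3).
Nearest site = (-6, -2)

The Voronoi cell of site s contains exactly those query points closer to s than to any other site. Compute squared distances from q = (4, -3) to each site:
  (-6 − 4)² + (-2 − -3)² = 101
  (-6 − 4)² + (3 − -3)² = 136
  (-6 − 4)² + (5 − -3)² = 164
Minimum is attained by (-6, -2), so q lies in its Voronoi cell.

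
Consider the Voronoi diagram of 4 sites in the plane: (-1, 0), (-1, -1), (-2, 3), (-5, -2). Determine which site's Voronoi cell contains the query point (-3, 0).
Nearest site = (-1, 0)

The Voronoi cell of site s contains exactly those query points closer to s than to any other site. Compute squared distances from q = (-3, 0) to each site:
  (-1 − -3)² + (0 − 0)² = 4
  (-1 − -3)² + (-1 − 0)² = 5
  (-5 − -3)² + (-2 − 0)² = 8
  (-2 − -3)² + (3 − 0)² = 10
Minimum is attained by (-1, 0), so q lies in its Voronoi cell.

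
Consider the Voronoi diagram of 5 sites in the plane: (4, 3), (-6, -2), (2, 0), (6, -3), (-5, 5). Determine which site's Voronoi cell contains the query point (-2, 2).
Nearest site = (-5, 5)

The Voronoi cell of site s contains exactly those query points closer to s than to any other site. Compute squared distances from q = (-2, 2) to each site:
  (-5 − -2)² + (5 − 2)² = 18
  (2 − -2)² + (0 − 2)² = 20
  (-6 − -2)² + (-2 − 2)² = 32
  (4 − -2)² + (3 − 2)² = 37
  (6 − -2)² + (-3 − 2)² = 89
Minimum is attained by (-5, 5), so q lies in its Voronoi cell.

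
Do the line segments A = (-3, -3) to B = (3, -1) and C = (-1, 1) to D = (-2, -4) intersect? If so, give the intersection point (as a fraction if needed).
Yes; intersection at (-12/7, -18/7) (t = 3/14 on AB, s = 5/7 on CD)

Parametrize AB as A + t(B − A) = (-3 + 6 t, -3 + 2 t) and CD as C + s(D − C) = (-1 + -1 s, 1 + -5 s). Solve the linear system for (t, s). Determinant = 28 ≠ 0, so a unique intersection of the containing lines exists. Solution: t = 3/14, s = 5/7 — both in [0, 1], so the segments cross. Intersection point: (-12/7, -18/7).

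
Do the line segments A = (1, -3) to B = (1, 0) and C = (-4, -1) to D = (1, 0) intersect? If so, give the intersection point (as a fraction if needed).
Yes; intersection at (1, 0) (t = 1 on AB, s = 1 on CD)

Parametrize AB as A + t(B − A) = (1 + 0 t, -3 + 3 t) and CD as C + s(D − C) = (-4 + 5 s, -1 + 1 s). Solve the linear system for (t, s). Determinant = 15 ≠ 0, so a unique intersection of the containing lines exists. Solution: t = 1, s = 1 — both in [0, 1], so the segments cross. Intersection point: (1, 0).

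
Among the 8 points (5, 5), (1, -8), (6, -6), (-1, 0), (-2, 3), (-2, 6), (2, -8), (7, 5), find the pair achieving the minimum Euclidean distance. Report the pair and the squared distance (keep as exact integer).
Pair = ((1, -8), (2, -8)); squared distance = 1

Compute all C(8, 2) = 28 pairwise squared distances (x_i − x_j)² + (y_i − y_j)². The minimum is 1, attained by the pair ((1, -8), (2, -8)).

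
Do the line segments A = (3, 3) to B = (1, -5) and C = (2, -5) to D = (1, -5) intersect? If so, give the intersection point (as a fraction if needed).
Yes; intersection at (1, -5) (t = 1 on AB, s = 1 on CD)

Parametrize AB as A + t(B − A) = (3 + -2 t, 3 + -8 t) and CD as C + s(D − C) = (2 + -1 s, -5 + 0 s). Solve the linear system for (t, s). Determinant = 8 ≠ 0, so a unique intersection of the containing lines exists. Solution: t = 1, s = 1 — both in [0, 1], so the segments cross. Intersection point: (1, -5).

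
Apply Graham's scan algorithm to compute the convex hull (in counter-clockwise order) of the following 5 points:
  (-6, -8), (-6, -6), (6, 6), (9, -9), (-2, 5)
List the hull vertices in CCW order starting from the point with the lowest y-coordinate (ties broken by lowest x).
Hull (CCW) = [(9, -9), (6, 6), (-2, 5), (-6, -6), (-6, -8)]

Graham scan procedure:
  1. Find the pivot p₀ = point with lowest y (tie → lowest x): (9, -9).
  2. Sort the remaining points by polar angle around p₀.
  3. Walk through sorted points, maintaining a stack; pop the top while the last three entries make a non-left turn (cross product ≤ 0).
  4. Final stack is the convex hull in CCW order: (9, -9), (6, 6), (-2, 5), (-6, -6), (-6, -8).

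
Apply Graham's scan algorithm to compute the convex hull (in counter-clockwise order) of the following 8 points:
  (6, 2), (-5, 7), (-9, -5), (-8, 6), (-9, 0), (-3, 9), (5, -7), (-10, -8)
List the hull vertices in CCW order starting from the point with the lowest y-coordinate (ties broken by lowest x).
Hull (CCW) = [(-10, -8), (5, -7), (6, 2), (-3, 9), (-8, 6), (-9, 0)]

Graham scan procedure:
  1. Find the pivot p₀ = point with lowest y (tie → lowest x): (-10, -8).
  2. Sort the remaining points by polar angle around p₀.
  3. Walk through sorted points, maintaining a stack; pop the top while the last three entries make a non-left turn (cross product ≤ 0).
  4. Final stack is the convex hull in CCW order: (-10, -8), (5, -7), (6, 2), (-3, 9), (-8, 6), (-9, 0).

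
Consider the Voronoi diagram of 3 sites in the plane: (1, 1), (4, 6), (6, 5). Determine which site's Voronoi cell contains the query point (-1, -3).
Nearest site = (1, 1)

The Voronoi cell of site s contains exactly those query points closer to s than to any other site. Compute squared distances from q = (-1, -3) to each site:
  (1 − -1)² + (1 − -3)² = 20
  (4 − -1)² + (6 − -3)² = 106
  (6 − -1)² + (5 − -3)² = 113
Minimum is attained by (1, 1), so q lies in its Voronoi cell.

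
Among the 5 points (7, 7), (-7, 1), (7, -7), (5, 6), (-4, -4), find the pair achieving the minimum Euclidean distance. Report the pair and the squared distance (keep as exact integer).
Pair = ((7, 7), (5, 6)); squared distance = 5

Compute all C(5, 2) = 10 pairwise squared distances (x_i − x_j)² + (y_i − y_j)². The minimum is 5, attained by the pair ((7, 7), (5, 6)).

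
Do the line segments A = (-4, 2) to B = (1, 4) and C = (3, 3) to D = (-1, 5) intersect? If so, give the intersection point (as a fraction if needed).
Yes; intersection at (1, 4) (t = 1 on AB, s = 1/2 on CD)

Parametrize AB as A + t(B − A) = (-4 + 5 t, 2 + 2 t) and CD as C + s(D − C) = (3 + -4 s, 3 + 2 s). Solve the linear system for (t, s). Determinant = -18 ≠ 0, so a unique intersection of the containing lines exists. Solution: t = 1, s = 1/2 — both in [0, 1], so the segments cross. Intersection point: (1, 4).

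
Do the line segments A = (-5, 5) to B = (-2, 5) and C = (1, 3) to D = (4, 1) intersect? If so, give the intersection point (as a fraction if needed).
No (intersection of containing lines falls outside at least one segment)

Parametrize and solve: t = 1, s = -1. At least one of these is outside [0, 1], so the segments do not intersect.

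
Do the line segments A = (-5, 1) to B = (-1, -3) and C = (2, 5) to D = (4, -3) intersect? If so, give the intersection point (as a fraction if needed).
No (intersection of containing lines falls outside at least one segment)

Parametrize and solve: t = 8/3, s = 11/6. At least one of these is outside [0, 1], so the segments do not intersect.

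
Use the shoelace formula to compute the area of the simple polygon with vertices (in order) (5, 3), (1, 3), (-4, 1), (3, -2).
Area = 49/2

Shoelace formula: Area = (1/2) |Σ_i (x_i · y_{i+1} − x_{i+1} · y_i)| (indices mod n). Compute each cross term:
  (5)(3) − (1)(3) = 12
  (1)(1) − (-4)(3) = 13
  (-4)(-2) − (3)(1) = 5
  (3)(3) − (5)(-2) = 19
Sum = 49, so (signed) Area = 49/2 = 49/2, |Area| = 49/2.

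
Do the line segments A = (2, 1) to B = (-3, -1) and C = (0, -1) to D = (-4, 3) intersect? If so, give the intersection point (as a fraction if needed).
Yes; intersection at (-6/7, -1/7) (t = 4/7 on AB, s = 3/14 on CD)

Parametrize AB as A + t(B − A) = (2 + -5 t, 1 + -2 t) and CD as C + s(D − C) = (0 + -4 s, -1 + 4 s). Solve the linear system for (t, s). Determinant = 28 ≠ 0, so a unique intersection of the containing lines exists. Solution: t = 4/7, s = 3/14 — both in [0, 1], so the segments cross. Intersection point: (-6/7, -1/7).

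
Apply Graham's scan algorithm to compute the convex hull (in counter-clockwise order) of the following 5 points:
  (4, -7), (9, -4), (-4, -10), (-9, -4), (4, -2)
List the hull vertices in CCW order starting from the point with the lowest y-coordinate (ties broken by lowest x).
Hull (CCW) = [(-4, -10), (4, -7), (9, -4), (4, -2), (-9, -4)]

Graham scan procedure:
  1. Find the pivot p₀ = point with lowest y (tie → lowest x): (-4, -10).
  2. Sort the remaining points by polar angle around p₀.
  3. Walk through sorted points, maintaining a stack; pop the top while the last three entries make a non-left turn (cross product ≤ 0).
  4. Final stack is the convex hull in CCW order: (-4, -10), (4, -7), (9, -4), (4, -2), (-9, -4).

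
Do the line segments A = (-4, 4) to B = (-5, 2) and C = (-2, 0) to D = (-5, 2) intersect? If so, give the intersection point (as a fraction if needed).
Yes; intersection at (-5, 2) (t = 1 on AB, s = 1 on CD)

Parametrize AB as A + t(B − A) = (-4 + -1 t, 4 + -2 t) and CD as C + s(D − C) = (-2 + -3 s, 0 + 2 s). Solve the linear system for (t, s). Determinant = 8 ≠ 0, so a unique intersection of the containing lines exists. Solution: t = 1, s = 1 — both in [0, 1], so the segments cross. Intersection point: (-5, 2).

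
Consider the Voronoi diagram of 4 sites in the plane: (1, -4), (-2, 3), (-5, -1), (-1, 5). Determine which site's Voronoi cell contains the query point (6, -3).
Nearest site = (1, -4)

The Voronoi cell of site s contains exactly those query points closer to s than to any other site. Compute squared distances from q = (6, -3) to each site:
  (1 − 6)² + (-4 − -3)² = 26
  (-2 − 6)² + (3 − -3)² = 100
  (-1 − 6)² + (5 − -3)² = 113
  (-5 − 6)² + (-1 − -3)² = 125
Minimum is attained by (1, -4), so q lies in its Voronoi cell.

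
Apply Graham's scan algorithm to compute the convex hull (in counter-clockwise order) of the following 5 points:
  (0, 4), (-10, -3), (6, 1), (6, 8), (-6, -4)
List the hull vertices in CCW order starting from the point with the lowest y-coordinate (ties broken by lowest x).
Hull (CCW) = [(-6, -4), (6, 1), (6, 8), (0, 4), (-10, -3)]

Graham scan procedure:
  1. Find the pivot p₀ = point with lowest y (tie → lowest x): (-6, -4).
  2. Sort the remaining points by polar angle around p₀.
  3. Walk through sorted points, maintaining a stack; pop the top while the last three entries make a non-left turn (cross product ≤ 0).
  4. Final stack is the convex hull in CCW order: (-6, -4), (6, 1), (6, 8), (0, 4), (-10, -3).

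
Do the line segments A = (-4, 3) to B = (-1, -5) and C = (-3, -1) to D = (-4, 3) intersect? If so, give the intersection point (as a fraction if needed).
Yes; intersection at (-4, 3) (t = 0 on AB, s = 1 on CD)

Parametrize AB as A + t(B − A) = (-4 + 3 t, 3 + -8 t) and CD as C + s(D − C) = (-3 + -1 s, -1 + 4 s). Solve the linear system for (t, s). Determinant = -4 ≠ 0, so a unique intersection of the containing lines exists. Solution: t = 0, s = 1 — both in [0, 1], so the segments cross. Intersection point: (-4, 3).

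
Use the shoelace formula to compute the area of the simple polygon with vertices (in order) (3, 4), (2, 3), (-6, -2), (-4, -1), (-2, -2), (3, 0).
Area = 37/2

Shoelace formula: Area = (1/2) |Σ_i (x_i · y_{i+1} − x_{i+1} · y_i)| (indices mod n). Compute each cross term:
  (3)(3) − (2)(4) = 1
  (2)(-2) − (-6)(3) = 14
  (-6)(-1) − (-4)(-2) = -2
  (-4)(-2) − (-2)(-1) = 6
  (-2)(0) − (3)(-2) = 6
  (3)(4) − (3)(0) = 12
Sum = 37, so (signed) Area = 37/2 = 37/2, |Area| = 37/2.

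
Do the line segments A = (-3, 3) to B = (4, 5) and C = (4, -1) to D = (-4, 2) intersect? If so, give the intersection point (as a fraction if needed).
No (intersection of containing lines falls outside at least one segment)

Parametrize and solve: t = -11/37, s = 42/37. At least one of these is outside [0, 1], so the segments do not intersect.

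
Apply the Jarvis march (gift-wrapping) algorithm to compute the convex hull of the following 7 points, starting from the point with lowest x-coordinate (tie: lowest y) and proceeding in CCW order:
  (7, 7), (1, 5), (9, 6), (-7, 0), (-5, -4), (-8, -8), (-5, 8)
Hull (CCW) = [(-8, -8), (9, 6), (7, 7), (-5, 8), (-7, 0)]

Jarvis march: at each step, from the current hull vertex p, select the next vertex q as the point such that every other point lies strictly to the left of (or on) the directed line p → q. (Equivalently: for every other point r, the cross product (q − p) × (r − p) ≥ 0.)
Starting point (lowest x, tie lowest y): (-8, -8). Wrap until returning to start. Resulting hull: (-8, -8), (9, 6), (7, 7), (-5, 8), (-7, 0).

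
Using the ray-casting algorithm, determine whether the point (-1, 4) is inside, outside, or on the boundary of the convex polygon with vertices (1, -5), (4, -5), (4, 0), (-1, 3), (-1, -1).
The point (-1, 4) lies strictly outside the polygon

Cast a horizontal ray to the right from the query point and count how many polygon edges it crosses (each edge strictly once or zero times, handled with the usual half-open convention). 
Parity of crossings → even ⇒ outside.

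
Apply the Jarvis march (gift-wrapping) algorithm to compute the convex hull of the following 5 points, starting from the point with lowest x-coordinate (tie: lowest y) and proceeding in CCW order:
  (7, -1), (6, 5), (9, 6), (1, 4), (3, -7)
Hull (CCW) = [(1, 4), (3, -7), (7, -1), (9, 6)]

Jarvis march: at each step, from the current hull vertex p, select the next vertex q as the point such that every other point lies strictly to the left of (or on) the directed line p → q. (Equivalently: for every other point r, the cross product (q − p) × (r − p) ≥ 0.)
Starting point (lowest x, tie lowest y): (1, 4). Wrap until returning to start. Resulting hull: (1, 4), (3, -7), (7, -1), (9, 6).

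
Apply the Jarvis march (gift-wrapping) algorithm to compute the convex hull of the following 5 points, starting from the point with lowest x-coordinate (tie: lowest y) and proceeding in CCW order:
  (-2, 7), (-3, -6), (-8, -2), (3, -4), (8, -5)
Hull (CCW) = [(-8, -2), (-3, -6), (8, -5), (-2, 7)]

Jarvis march: at each step, from the current hull vertex p, select the next vertex q as the point such that every other point lies strictly to the left of (or on) the directed line p → q. (Equivalently: for every other point r, the cross product (q − p) × (r − p) ≥ 0.)
Starting point (lowest x, tie lowest y): (-8, -2). Wrap until returning to start. Resulting hull: (-8, -2), (-3, -6), (8, -5), (-2, 7).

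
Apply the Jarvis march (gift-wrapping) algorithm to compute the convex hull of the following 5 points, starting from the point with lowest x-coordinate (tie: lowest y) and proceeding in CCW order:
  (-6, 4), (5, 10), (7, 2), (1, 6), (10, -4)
Hull (CCW) = [(-6, 4), (10, -4), (5, 10)]

Jarvis march: at each step, from the current hull vertex p, select the next vertex q as the point such that every other point lies strictly to the left of (or on) the directed line p → q. (Equivalently: for every other point r, the cross product (q − p) × (r − p) ≥ 0.)
Starting point (lowest x, tie lowest y): (-6, 4). Wrap until returning to start. Resulting hull: (-6, 4), (10, -4), (5, 10).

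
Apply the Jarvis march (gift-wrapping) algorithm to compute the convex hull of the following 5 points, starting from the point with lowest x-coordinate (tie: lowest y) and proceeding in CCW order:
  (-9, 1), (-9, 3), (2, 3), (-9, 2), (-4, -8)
Hull (CCW) = [(-9, 1), (-4, -8), (2, 3), (-9, 3)]

Jarvis march: at each step, from the current hull vertex p, select the next vertex q as the point such that every other point lies strictly to the left of (or on) the directed line p → q. (Equivalently: for every other point r, the cross product (q − p) × (r − p) ≥ 0.)
Starting point (lowest x, tie lowest y): (-9, 1). Wrap until returning to start. Resulting hull: (-9, 1), (-4, -8), (2, 3), (-9, 3).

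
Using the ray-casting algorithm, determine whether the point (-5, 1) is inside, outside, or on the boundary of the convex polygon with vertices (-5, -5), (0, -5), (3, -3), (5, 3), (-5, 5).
The point (-5, 1) lies on the polygon boundary

Boundary check: the query satisfies the collinearity and bounding-box conditions for some polygon edge, so it lies exactly on the boundary.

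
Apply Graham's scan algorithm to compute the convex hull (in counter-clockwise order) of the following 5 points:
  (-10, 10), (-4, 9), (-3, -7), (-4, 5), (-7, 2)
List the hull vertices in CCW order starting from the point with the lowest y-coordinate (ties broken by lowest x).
Hull (CCW) = [(-3, -7), (-4, 9), (-10, 10), (-7, 2)]

Graham scan procedure:
  1. Find the pivot p₀ = point with lowest y (tie → lowest x): (-3, -7).
  2. Sort the remaining points by polar angle around p₀.
  3. Walk through sorted points, maintaining a stack; pop the top while the last three entries make a non-left turn (cross product ≤ 0).
  4. Final stack is the convex hull in CCW order: (-3, -7), (-4, 9), (-10, 10), (-7, 2).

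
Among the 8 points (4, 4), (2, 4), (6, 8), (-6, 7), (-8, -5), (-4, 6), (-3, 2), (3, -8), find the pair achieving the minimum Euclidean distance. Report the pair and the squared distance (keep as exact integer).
Pair = ((4, 4), (2, 4)); squared distance = 4

Compute all C(8, 2) = 28 pairwise squared distances (x_i − x_j)² + (y_i − y_j)². The minimum is 4, attained by the pair ((4, 4), (2, 4)).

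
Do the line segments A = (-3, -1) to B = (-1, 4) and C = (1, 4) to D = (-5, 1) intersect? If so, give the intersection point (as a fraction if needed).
Yes; intersection at (-3/2, 11/4) (t = 3/4 on AB, s = 5/12 on CD)

Parametrize AB as A + t(B − A) = (-3 + 2 t, -1 + 5 t) and CD as C + s(D − C) = (1 + -6 s, 4 + -3 s). Solve the linear system for (t, s). Determinant = -24 ≠ 0, so a unique intersection of the containing lines exists. Solution: t = 3/4, s = 5/12 — both in [0, 1], so the segments cross. Intersection point: (-3/2, 11/4).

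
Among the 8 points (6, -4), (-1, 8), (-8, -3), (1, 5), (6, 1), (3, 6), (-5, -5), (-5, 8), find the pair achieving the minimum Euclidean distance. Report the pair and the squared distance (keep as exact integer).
Pair = ((1, 5), (3, 6)); squared distance = 5

Compute all C(8, 2) = 28 pairwise squared distances (x_i − x_j)² + (y_i − y_j)². The minimum is 5, attained by the pair ((1, 5), (3, 6)).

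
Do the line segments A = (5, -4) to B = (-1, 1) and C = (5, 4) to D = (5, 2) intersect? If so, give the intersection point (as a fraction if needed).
No (intersection of containing lines falls outside at least one segment)

Parametrize and solve: t = 0, s = 4. At least one of these is outside [0, 1], so the segments do not intersect.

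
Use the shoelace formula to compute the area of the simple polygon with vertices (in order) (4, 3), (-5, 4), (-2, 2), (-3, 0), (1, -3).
Area = 59/2

Shoelace formula: Area = (1/2) |Σ_i (x_i · y_{i+1} − x_{i+1} · y_i)| (indices mod n). Compute each cross term:
  (4)(4) − (-5)(3) = 31
  (-5)(2) − (-2)(4) = -2
  (-2)(0) − (-3)(2) = 6
  (-3)(-3) − (1)(0) = 9
  (1)(3) − (4)(-3) = 15
Sum = 59, so (signed) Area = 59/2 = 59/2, |Area| = 59/2.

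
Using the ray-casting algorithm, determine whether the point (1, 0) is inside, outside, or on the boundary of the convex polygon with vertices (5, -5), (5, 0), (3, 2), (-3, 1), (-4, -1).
The point (1, 0) lies strictly inside the polygon

Cast a horizontal ray to the right from the query point and count how many polygon edges it crosses (each edge strictly once or zero times, handled with the usual half-open convention). 
Parity of crossings → odd ⇒ inside.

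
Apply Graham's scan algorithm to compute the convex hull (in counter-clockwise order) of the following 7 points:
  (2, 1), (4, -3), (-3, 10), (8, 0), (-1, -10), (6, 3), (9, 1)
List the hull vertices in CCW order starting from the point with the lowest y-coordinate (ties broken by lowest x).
Hull (CCW) = [(-1, -10), (9, 1), (-3, 10)]

Graham scan procedure:
  1. Find the pivot p₀ = point with lowest y (tie → lowest x): (-1, -10).
  2. Sort the remaining points by polar angle around p₀.
  3. Walk through sorted points, maintaining a stack; pop the top while the last three entries make a non-left turn (cross product ≤ 0).
  4. Final stack is the convex hull in CCW order: (-1, -10), (9, 1), (-3, 10).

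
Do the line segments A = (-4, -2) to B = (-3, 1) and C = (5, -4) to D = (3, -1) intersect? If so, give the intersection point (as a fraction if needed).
No (intersection of containing lines falls outside at least one segment)

Parametrize and solve: t = 23/9, s = 29/9. At least one of these is outside [0, 1], so the segments do not intersect.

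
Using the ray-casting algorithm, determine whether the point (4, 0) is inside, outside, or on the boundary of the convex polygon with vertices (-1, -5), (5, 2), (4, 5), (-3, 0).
The point (4, 0) lies strictly outside the polygon

Cast a horizontal ray to the right from the query point and count how many polygon edges it crosses (each edge strictly once or zero times, handled with the usual half-open convention). 
Parity of crossings → even ⇒ outside.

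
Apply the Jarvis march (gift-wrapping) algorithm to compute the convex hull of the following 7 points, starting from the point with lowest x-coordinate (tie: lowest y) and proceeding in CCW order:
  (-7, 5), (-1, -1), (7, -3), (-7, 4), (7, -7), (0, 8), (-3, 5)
Hull (CCW) = [(-7, 4), (-1, -1), (7, -7), (7, -3), (0, 8), (-7, 5)]

Jarvis march: at each step, from the current hull vertex p, select the next vertex q as the point such that every other point lies strictly to the left of (or on) the directed line p → q. (Equivalently: for every other point r, the cross product (q − p) × (r − p) ≥ 0.)
Starting point (lowest x, tie lowest y): (-7, 4). Wrap until returning to start. Resulting hull: (-7, 4), (-1, -1), (7, -7), (7, -3), (0, 8), (-7, 5).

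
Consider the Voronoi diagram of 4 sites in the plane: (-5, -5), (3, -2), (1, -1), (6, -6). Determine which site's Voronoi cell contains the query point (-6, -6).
Nearest site = (-5, -5)

The Voronoi cell of site s contains exactly those query points closer to s than to any other site. Compute squared distances from q = (-6, -6) to each site:
  (-5 − -6)² + (-5 − -6)² = 2
  (1 − -6)² + (-1 − -6)² = 74
  (3 − -6)² + (-2 − -6)² = 97
  (6 − -6)² + (-6 − -6)² = 144
Minimum is attained by (-5, -5), so q lies in its Voronoi cell.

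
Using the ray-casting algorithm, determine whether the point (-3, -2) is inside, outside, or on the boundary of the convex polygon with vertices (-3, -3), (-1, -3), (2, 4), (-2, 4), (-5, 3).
The point (-3, -2) lies strictly inside the polygon

Cast a horizontal ray to the right from the query point and count how many polygon edges it crosses (each edge strictly once or zero times, handled with the usual half-open convention). 
Parity of crossings → odd ⇒ inside.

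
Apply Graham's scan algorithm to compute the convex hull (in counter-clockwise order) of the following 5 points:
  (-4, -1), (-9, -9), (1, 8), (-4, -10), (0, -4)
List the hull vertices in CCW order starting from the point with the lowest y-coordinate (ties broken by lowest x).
Hull (CCW) = [(-4, -10), (0, -4), (1, 8), (-9, -9)]

Graham scan procedure:
  1. Find the pivot p₀ = point with lowest y (tie → lowest x): (-4, -10).
  2. Sort the remaining points by polar angle around p₀.
  3. Walk through sorted points, maintaining a stack; pop the top while the last three entries make a non-left turn (cross product ≤ 0).
  4. Final stack is the convex hull in CCW order: (-4, -10), (0, -4), (1, 8), (-9, -9).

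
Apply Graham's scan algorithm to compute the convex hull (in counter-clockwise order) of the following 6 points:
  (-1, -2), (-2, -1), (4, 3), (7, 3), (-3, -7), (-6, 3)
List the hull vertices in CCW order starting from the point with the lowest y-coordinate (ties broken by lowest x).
Hull (CCW) = [(-3, -7), (7, 3), (-6, 3)]

Graham scan procedure:
  1. Find the pivot p₀ = point with lowest y (tie → lowest x): (-3, -7).
  2. Sort the remaining points by polar angle around p₀.
  3. Walk through sorted points, maintaining a stack; pop the top while the last three entries make a non-left turn (cross product ≤ 0).
  4. Final stack is the convex hull in CCW order: (-3, -7), (7, 3), (-6, 3).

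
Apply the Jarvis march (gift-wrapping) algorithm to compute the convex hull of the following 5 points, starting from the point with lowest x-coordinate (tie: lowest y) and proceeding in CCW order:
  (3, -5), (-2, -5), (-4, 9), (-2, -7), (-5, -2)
Hull (CCW) = [(-5, -2), (-2, -7), (3, -5), (-4, 9)]

Jarvis march: at each step, from the current hull vertex p, select the next vertex q as the point such that every other point lies strictly to the left of (or on) the directed line p → q. (Equivalently: for every other point r, the cross product (q − p) × (r − p) ≥ 0.)
Starting point (lowest x, tie lowest y): (-5, -2). Wrap until returning to start. Resulting hull: (-5, -2), (-2, -7), (3, -5), (-4, 9).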